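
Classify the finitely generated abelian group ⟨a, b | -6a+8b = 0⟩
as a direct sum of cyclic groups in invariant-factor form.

rank_ℚ(R)=1; free=2−1=1
SNF(R) diag = [2] → torsion [2]

Answer: M ≅ ℤ^1 ⊕ ℤ/2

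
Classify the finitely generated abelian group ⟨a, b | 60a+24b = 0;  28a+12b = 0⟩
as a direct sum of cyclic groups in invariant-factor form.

Answer: M ≅ ℤ/4 ⊕ ℤ/12

Derivation:
rank_ℚ(R)=2; free=2−2=0
SNF(R) diag = [4, 12] → torsion [4, 12]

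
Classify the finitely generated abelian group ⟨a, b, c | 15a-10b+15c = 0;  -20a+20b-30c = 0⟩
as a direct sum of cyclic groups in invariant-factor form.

rank_ℚ(R)=2; free=3−2=1
SNF(R) diag = [5, 10] → torsion [5, 10]

Answer: M ≅ ℤ^1 ⊕ ℤ/5 ⊕ ℤ/10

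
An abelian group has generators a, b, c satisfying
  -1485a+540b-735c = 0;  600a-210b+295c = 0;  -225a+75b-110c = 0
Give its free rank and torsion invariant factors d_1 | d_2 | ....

rank_ℚ(R)=3; free=3−3=0
SNF(R) diag = [5, 15, 45] → torsion [5, 15, 45]

Answer: M ≅ ℤ/5 ⊕ ℤ/15 ⊕ ℤ/45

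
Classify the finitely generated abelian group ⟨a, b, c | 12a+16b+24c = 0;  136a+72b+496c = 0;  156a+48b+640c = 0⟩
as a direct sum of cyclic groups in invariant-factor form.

rank_ℚ(R)=3; free=3−3=0
SNF(R) diag = [4, 8, 8] → torsion [4, 8, 8]

Answer: M ≅ ℤ/4 ⊕ ℤ/8 ⊕ ℤ/8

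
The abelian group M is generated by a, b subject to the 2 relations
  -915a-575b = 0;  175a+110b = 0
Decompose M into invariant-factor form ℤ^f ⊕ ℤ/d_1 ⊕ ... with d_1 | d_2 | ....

Answer: M ≅ ℤ/5 ⊕ ℤ/5

Derivation:
rank_ℚ(R)=2; free=2−2=0
SNF(R) diag = [5, 5] → torsion [5, 5]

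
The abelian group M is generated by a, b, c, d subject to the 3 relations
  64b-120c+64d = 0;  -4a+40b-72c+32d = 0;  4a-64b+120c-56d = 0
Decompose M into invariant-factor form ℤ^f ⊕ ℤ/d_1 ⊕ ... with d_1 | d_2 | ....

rank_ℚ(R)=3; free=4−3=1
SNF(R) diag = [4, 8, 24] → torsion [4, 8, 24]

Answer: M ≅ ℤ^1 ⊕ ℤ/4 ⊕ ℤ/8 ⊕ ℤ/24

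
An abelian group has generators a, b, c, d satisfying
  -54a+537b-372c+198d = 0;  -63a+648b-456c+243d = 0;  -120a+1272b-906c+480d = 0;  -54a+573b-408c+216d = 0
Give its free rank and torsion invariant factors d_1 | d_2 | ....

rank_ℚ(R)=4; free=4−4=0
SNF(R) diag = [3, 3, 6, 18] → torsion [3, 3, 6, 18]

Answer: M ≅ ℤ/3 ⊕ ℤ/3 ⊕ ℤ/6 ⊕ ℤ/18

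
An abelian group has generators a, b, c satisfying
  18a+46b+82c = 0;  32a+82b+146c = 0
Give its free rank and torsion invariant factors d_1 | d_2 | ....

rank_ℚ(R)=2; free=3−2=1
SNF(R) diag = [2, 2] → torsion [2, 2]

Answer: M ≅ ℤ^1 ⊕ ℤ/2 ⊕ ℤ/2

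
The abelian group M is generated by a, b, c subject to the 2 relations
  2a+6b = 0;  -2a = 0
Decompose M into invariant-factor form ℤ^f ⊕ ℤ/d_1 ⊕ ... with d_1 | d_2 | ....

Answer: M ≅ ℤ^1 ⊕ ℤ/2 ⊕ ℤ/6

Derivation:
rank_ℚ(R)=2; free=3−2=1
SNF(R) diag = [2, 6] → torsion [2, 6]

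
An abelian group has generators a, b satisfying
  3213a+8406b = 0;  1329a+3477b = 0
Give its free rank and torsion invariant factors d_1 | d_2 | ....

Answer: M ≅ ℤ/3 ⊕ ℤ/9

Derivation:
rank_ℚ(R)=2; free=2−2=0
SNF(R) diag = [3, 9] → torsion [3, 9]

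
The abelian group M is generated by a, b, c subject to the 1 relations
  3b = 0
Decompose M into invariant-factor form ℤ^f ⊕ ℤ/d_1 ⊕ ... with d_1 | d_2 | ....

rank_ℚ(R)=1; free=3−1=2
SNF(R) diag = [3] → torsion [3]

Answer: M ≅ ℤ^2 ⊕ ℤ/3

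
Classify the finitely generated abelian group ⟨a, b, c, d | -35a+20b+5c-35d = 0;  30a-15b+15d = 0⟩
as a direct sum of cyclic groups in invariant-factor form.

rank_ℚ(R)=2; free=4−2=2
SNF(R) diag = [5, 15] → torsion [5, 15]

Answer: M ≅ ℤ^2 ⊕ ℤ/5 ⊕ ℤ/15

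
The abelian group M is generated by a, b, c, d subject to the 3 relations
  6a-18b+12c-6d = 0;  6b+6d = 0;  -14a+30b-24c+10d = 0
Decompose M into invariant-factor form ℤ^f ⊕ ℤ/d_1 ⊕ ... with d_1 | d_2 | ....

rank_ℚ(R)=3; free=4−3=1
SNF(R) diag = [2, 6, 12] → torsion [2, 6, 12]

Answer: M ≅ ℤ^1 ⊕ ℤ/2 ⊕ ℤ/6 ⊕ ℤ/12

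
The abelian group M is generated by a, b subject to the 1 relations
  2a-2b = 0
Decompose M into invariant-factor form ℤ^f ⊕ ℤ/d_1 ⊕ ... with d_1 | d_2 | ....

Answer: M ≅ ℤ^1 ⊕ ℤ/2

Derivation:
rank_ℚ(R)=1; free=2−1=1
SNF(R) diag = [2] → torsion [2]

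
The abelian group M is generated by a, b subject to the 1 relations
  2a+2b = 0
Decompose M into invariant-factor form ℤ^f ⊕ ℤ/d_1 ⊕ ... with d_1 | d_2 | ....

rank_ℚ(R)=1; free=2−1=1
SNF(R) diag = [2] → torsion [2]

Answer: M ≅ ℤ^1 ⊕ ℤ/2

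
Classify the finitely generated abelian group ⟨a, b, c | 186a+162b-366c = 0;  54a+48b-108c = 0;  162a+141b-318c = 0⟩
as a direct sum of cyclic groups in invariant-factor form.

Answer: M ≅ ℤ/3 ⊕ ℤ/6 ⊕ ℤ/6

Derivation:
rank_ℚ(R)=3; free=3−3=0
SNF(R) diag = [3, 6, 6] → torsion [3, 6, 6]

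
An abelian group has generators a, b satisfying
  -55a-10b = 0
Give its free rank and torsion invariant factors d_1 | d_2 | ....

Answer: M ≅ ℤ^1 ⊕ ℤ/5

Derivation:
rank_ℚ(R)=1; free=2−1=1
SNF(R) diag = [5] → torsion [5]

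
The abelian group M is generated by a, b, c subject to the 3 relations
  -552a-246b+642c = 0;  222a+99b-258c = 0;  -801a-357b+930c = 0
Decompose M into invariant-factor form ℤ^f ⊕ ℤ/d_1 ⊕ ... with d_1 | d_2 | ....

Answer: M ≅ ℤ/3 ⊕ ℤ/3 ⊕ ℤ/6

Derivation:
rank_ℚ(R)=3; free=3−3=0
SNF(R) diag = [3, 3, 6] → torsion [3, 3, 6]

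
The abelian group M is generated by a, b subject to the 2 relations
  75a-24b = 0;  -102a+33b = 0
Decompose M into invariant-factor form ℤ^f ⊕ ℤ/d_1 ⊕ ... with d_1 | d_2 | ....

rank_ℚ(R)=2; free=2−2=0
SNF(R) diag = [3, 9] → torsion [3, 9]

Answer: M ≅ ℤ/3 ⊕ ℤ/9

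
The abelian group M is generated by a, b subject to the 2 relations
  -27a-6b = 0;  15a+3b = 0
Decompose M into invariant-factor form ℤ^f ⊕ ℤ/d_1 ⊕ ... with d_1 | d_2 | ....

Answer: M ≅ ℤ/3 ⊕ ℤ/3

Derivation:
rank_ℚ(R)=2; free=2−2=0
SNF(R) diag = [3, 3] → torsion [3, 3]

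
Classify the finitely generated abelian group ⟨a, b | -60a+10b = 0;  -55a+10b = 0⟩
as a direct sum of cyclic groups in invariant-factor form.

Answer: M ≅ ℤ/5 ⊕ ℤ/10

Derivation:
rank_ℚ(R)=2; free=2−2=0
SNF(R) diag = [5, 10] → torsion [5, 10]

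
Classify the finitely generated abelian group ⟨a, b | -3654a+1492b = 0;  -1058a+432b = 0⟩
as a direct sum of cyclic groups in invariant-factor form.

rank_ℚ(R)=2; free=2−2=0
SNF(R) diag = [2, 4] → torsion [2, 4]

Answer: M ≅ ℤ/2 ⊕ ℤ/4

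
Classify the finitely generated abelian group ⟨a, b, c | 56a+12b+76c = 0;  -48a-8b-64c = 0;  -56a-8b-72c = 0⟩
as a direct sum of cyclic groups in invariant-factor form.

Answer: M ≅ ℤ/4 ⊕ ℤ/8 ⊕ ℤ/8

Derivation:
rank_ℚ(R)=3; free=3−3=0
SNF(R) diag = [4, 8, 8] → torsion [4, 8, 8]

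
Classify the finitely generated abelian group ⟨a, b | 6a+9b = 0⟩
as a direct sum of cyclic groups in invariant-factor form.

Answer: M ≅ ℤ^1 ⊕ ℤ/3

Derivation:
rank_ℚ(R)=1; free=2−1=1
SNF(R) diag = [3] → torsion [3]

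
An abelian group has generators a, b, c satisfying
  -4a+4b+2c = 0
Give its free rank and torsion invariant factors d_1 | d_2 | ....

Answer: M ≅ ℤ^2 ⊕ ℤ/2

Derivation:
rank_ℚ(R)=1; free=3−1=2
SNF(R) diag = [2] → torsion [2]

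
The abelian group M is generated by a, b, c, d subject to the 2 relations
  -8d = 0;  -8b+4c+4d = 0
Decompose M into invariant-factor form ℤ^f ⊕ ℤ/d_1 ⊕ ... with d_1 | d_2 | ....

rank_ℚ(R)=2; free=4−2=2
SNF(R) diag = [4, 8] → torsion [4, 8]

Answer: M ≅ ℤ^2 ⊕ ℤ/4 ⊕ ℤ/8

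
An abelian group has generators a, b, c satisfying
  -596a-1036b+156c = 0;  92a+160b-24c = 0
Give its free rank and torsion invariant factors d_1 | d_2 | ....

rank_ℚ(R)=2; free=3−2=1
SNF(R) diag = [4, 12] → torsion [4, 12]

Answer: M ≅ ℤ^1 ⊕ ℤ/4 ⊕ ℤ/12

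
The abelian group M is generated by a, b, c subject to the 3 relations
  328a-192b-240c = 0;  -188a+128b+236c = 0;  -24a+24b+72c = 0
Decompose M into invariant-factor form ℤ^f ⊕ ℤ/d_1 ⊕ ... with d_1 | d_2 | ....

rank_ℚ(R)=3; free=3−3=0
SNF(R) diag = [4, 8, 24] → torsion [4, 8, 24]

Answer: M ≅ ℤ/4 ⊕ ℤ/8 ⊕ ℤ/24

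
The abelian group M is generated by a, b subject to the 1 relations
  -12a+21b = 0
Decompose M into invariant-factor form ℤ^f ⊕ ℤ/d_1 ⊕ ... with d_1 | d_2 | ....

Answer: M ≅ ℤ^1 ⊕ ℤ/3

Derivation:
rank_ℚ(R)=1; free=2−1=1
SNF(R) diag = [3] → torsion [3]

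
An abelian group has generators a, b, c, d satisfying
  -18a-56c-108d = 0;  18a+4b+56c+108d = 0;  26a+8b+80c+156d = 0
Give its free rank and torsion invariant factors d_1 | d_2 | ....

rank_ℚ(R)=3; free=4−3=1
SNF(R) diag = [2, 4, 8] → torsion [2, 4, 8]

Answer: M ≅ ℤ^1 ⊕ ℤ/2 ⊕ ℤ/4 ⊕ ℤ/8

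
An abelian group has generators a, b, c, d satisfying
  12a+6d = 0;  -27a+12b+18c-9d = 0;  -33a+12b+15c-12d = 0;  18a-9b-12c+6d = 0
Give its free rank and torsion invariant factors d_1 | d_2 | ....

Answer: M ≅ ℤ/3 ⊕ ℤ/3 ⊕ ℤ/3 ⊕ ℤ/6

Derivation:
rank_ℚ(R)=4; free=4−4=0
SNF(R) diag = [3, 3, 3, 6] → torsion [3, 3, 3, 6]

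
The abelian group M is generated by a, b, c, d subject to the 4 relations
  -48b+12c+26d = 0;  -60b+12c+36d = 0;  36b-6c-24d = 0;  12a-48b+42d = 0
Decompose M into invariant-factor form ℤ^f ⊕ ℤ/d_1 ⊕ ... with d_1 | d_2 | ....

Answer: M ≅ ℤ/2 ⊕ ℤ/6 ⊕ ℤ/12 ⊕ ℤ/12

Derivation:
rank_ℚ(R)=4; free=4−4=0
SNF(R) diag = [2, 6, 12, 12] → torsion [2, 6, 12, 12]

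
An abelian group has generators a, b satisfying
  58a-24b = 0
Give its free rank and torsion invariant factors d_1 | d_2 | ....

Answer: M ≅ ℤ^1 ⊕ ℤ/2

Derivation:
rank_ℚ(R)=1; free=2−1=1
SNF(R) diag = [2] → torsion [2]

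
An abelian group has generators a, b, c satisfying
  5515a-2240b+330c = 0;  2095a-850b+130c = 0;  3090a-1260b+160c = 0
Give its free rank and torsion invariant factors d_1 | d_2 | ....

rank_ℚ(R)=3; free=3−3=0
SNF(R) diag = [5, 10, 20] → torsion [5, 10, 20]

Answer: M ≅ ℤ/5 ⊕ ℤ/10 ⊕ ℤ/20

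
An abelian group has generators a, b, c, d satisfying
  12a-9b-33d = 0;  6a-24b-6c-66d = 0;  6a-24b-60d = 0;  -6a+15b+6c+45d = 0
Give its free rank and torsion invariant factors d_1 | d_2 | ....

rank_ℚ(R)=4; free=4−4=0
SNF(R) diag = [3, 6, 6, 12] → torsion [3, 6, 6, 12]

Answer: M ≅ ℤ/3 ⊕ ℤ/6 ⊕ ℤ/6 ⊕ ℤ/12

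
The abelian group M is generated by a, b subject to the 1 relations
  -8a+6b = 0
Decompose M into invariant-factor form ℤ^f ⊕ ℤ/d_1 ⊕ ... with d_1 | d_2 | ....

rank_ℚ(R)=1; free=2−1=1
SNF(R) diag = [2] → torsion [2]

Answer: M ≅ ℤ^1 ⊕ ℤ/2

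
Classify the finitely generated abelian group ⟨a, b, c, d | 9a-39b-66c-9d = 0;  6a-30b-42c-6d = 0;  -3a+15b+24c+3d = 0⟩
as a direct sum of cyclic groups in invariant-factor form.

Answer: M ≅ ℤ^1 ⊕ ℤ/3 ⊕ ℤ/6 ⊕ ℤ/6

Derivation:
rank_ℚ(R)=3; free=4−3=1
SNF(R) diag = [3, 6, 6] → torsion [3, 6, 6]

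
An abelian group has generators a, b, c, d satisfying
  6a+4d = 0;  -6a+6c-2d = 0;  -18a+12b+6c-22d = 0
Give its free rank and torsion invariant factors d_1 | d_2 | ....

Answer: M ≅ ℤ^1 ⊕ ℤ/2 ⊕ ℤ/6 ⊕ ℤ/12

Derivation:
rank_ℚ(R)=3; free=4−3=1
SNF(R) diag = [2, 6, 12] → torsion [2, 6, 12]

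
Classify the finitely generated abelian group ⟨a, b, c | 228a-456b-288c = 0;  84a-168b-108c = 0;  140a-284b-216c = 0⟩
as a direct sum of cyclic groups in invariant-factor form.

Answer: M ≅ ℤ/4 ⊕ ℤ/12 ⊕ ℤ/36

Derivation:
rank_ℚ(R)=3; free=3−3=0
SNF(R) diag = [4, 12, 36] → torsion [4, 12, 36]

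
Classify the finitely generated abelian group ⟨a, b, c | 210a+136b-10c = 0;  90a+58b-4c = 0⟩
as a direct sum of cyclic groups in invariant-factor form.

rank_ℚ(R)=2; free=3−2=1
SNF(R) diag = [2, 6] → torsion [2, 6]

Answer: M ≅ ℤ^1 ⊕ ℤ/2 ⊕ ℤ/6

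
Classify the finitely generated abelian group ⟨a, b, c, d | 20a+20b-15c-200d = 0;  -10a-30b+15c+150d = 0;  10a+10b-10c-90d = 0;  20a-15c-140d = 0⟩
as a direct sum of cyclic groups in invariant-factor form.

rank_ℚ(R)=4; free=4−4=0
SNF(R) diag = [5, 10, 20, 20] → torsion [5, 10, 20, 20]

Answer: M ≅ ℤ/5 ⊕ ℤ/10 ⊕ ℤ/20 ⊕ ℤ/20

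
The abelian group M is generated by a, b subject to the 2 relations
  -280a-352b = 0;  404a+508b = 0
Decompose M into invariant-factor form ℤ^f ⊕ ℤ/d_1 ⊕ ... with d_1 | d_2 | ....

Answer: M ≅ ℤ/4 ⊕ ℤ/8

Derivation:
rank_ℚ(R)=2; free=2−2=0
SNF(R) diag = [4, 8] → torsion [4, 8]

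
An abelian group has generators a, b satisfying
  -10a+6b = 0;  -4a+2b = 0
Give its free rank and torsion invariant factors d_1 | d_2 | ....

rank_ℚ(R)=2; free=2−2=0
SNF(R) diag = [2, 2] → torsion [2, 2]

Answer: M ≅ ℤ/2 ⊕ ℤ/2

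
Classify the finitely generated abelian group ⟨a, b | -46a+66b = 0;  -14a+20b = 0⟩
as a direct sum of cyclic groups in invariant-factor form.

Answer: M ≅ ℤ/2 ⊕ ℤ/2

Derivation:
rank_ℚ(R)=2; free=2−2=0
SNF(R) diag = [2, 2] → torsion [2, 2]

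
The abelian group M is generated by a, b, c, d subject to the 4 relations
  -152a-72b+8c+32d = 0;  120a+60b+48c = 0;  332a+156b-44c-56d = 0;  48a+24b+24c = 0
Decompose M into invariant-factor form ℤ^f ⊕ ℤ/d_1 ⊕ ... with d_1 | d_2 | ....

Answer: M ≅ ℤ/4 ⊕ ℤ/12 ⊕ ℤ/24 ⊕ ℤ/48

Derivation:
rank_ℚ(R)=4; free=4−4=0
SNF(R) diag = [4, 12, 24, 48] → torsion [4, 12, 24, 48]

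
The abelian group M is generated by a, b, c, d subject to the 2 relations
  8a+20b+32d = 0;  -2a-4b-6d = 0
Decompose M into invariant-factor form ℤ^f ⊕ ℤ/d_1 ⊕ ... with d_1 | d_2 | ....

rank_ℚ(R)=2; free=4−2=2
SNF(R) diag = [2, 4] → torsion [2, 4]

Answer: M ≅ ℤ^2 ⊕ ℤ/2 ⊕ ℤ/4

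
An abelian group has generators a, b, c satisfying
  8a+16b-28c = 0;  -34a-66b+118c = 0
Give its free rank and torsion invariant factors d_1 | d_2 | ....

rank_ℚ(R)=2; free=3−2=1
SNF(R) diag = [2, 4] → torsion [2, 4]

Answer: M ≅ ℤ^1 ⊕ ℤ/2 ⊕ ℤ/4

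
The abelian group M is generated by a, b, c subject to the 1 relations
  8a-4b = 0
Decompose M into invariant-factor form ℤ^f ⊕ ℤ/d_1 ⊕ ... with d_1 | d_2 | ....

rank_ℚ(R)=1; free=3−1=2
SNF(R) diag = [4] → torsion [4]

Answer: M ≅ ℤ^2 ⊕ ℤ/4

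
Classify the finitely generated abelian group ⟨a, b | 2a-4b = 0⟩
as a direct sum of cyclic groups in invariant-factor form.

Answer: M ≅ ℤ^1 ⊕ ℤ/2

Derivation:
rank_ℚ(R)=1; free=2−1=1
SNF(R) diag = [2] → torsion [2]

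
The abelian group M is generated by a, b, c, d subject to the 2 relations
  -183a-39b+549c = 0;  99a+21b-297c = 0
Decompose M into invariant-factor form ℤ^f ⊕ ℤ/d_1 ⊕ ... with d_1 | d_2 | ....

rank_ℚ(R)=2; free=4−2=2
SNF(R) diag = [3, 6] → torsion [3, 6]

Answer: M ≅ ℤ^2 ⊕ ℤ/3 ⊕ ℤ/6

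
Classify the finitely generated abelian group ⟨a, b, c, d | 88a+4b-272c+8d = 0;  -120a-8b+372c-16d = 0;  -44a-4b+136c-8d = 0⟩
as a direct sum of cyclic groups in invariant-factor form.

rank_ℚ(R)=3; free=4−3=1
SNF(R) diag = [4, 4, 12] → torsion [4, 4, 12]

Answer: M ≅ ℤ^1 ⊕ ℤ/4 ⊕ ℤ/4 ⊕ ℤ/12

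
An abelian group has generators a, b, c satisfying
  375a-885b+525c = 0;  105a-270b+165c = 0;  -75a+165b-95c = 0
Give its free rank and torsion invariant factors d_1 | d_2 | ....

Answer: M ≅ ℤ/5 ⊕ ℤ/15 ⊕ ℤ/30

Derivation:
rank_ℚ(R)=3; free=3−3=0
SNF(R) diag = [5, 15, 30] → torsion [5, 15, 30]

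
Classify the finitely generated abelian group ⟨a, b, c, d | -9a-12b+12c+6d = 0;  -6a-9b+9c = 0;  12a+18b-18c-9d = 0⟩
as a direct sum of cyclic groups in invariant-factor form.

Answer: M ≅ ℤ^1 ⊕ ℤ/3 ⊕ ℤ/3 ⊕ ℤ/9

Derivation:
rank_ℚ(R)=3; free=4−3=1
SNF(R) diag = [3, 3, 9] → torsion [3, 3, 9]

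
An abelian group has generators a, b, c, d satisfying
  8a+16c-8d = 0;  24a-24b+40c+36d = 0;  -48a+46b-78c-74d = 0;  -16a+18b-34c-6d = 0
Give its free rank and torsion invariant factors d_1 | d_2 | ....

rank_ℚ(R)=4; free=4−4=0
SNF(R) diag = [2, 4, 8, 16] → torsion [2, 4, 8, 16]

Answer: M ≅ ℤ/2 ⊕ ℤ/4 ⊕ ℤ/8 ⊕ ℤ/16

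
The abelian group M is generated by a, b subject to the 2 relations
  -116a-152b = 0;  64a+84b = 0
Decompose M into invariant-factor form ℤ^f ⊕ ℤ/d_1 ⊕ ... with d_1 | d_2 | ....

Answer: M ≅ ℤ/4 ⊕ ℤ/4

Derivation:
rank_ℚ(R)=2; free=2−2=0
SNF(R) diag = [4, 4] → torsion [4, 4]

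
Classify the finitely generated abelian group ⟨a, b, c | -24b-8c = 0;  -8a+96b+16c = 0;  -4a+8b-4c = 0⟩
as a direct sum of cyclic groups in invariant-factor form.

Answer: M ≅ ℤ/4 ⊕ ℤ/8 ⊕ ℤ/8

Derivation:
rank_ℚ(R)=3; free=3−3=0
SNF(R) diag = [4, 8, 8] → torsion [4, 8, 8]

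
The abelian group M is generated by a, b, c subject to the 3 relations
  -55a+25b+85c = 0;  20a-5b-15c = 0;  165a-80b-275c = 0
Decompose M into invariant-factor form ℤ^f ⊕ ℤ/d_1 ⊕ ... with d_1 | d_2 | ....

rank_ℚ(R)=3; free=3−3=0
SNF(R) diag = [5, 5, 5] → torsion [5, 5, 5]

Answer: M ≅ ℤ/5 ⊕ ℤ/5 ⊕ ℤ/5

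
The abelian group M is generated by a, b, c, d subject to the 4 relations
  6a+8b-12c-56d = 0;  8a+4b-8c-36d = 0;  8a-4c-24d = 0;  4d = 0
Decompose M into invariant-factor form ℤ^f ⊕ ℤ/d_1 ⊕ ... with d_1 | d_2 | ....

rank_ℚ(R)=4; free=4−4=0
SNF(R) diag = [2, 4, 4, 4] → torsion [2, 4, 4, 4]

Answer: M ≅ ℤ/2 ⊕ ℤ/4 ⊕ ℤ/4 ⊕ ℤ/4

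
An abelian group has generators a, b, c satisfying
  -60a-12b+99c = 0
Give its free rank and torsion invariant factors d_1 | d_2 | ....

Answer: M ≅ ℤ^2 ⊕ ℤ/3

Derivation:
rank_ℚ(R)=1; free=3−1=2
SNF(R) diag = [3] → torsion [3]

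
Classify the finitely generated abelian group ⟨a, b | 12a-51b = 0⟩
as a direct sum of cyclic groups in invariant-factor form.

Answer: M ≅ ℤ^1 ⊕ ℤ/3

Derivation:
rank_ℚ(R)=1; free=2−1=1
SNF(R) diag = [3] → torsion [3]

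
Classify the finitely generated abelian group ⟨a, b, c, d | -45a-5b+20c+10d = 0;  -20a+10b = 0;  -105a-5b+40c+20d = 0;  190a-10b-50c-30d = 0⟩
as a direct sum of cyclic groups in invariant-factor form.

Answer: M ≅ ℤ/5 ⊕ ℤ/10 ⊕ ℤ/10 ⊕ ℤ/10

Derivation:
rank_ℚ(R)=4; free=4−4=0
SNF(R) diag = [5, 10, 10, 10] → torsion [5, 10, 10, 10]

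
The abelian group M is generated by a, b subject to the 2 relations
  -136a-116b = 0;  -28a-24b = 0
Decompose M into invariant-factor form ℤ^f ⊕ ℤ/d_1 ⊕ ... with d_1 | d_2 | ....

Answer: M ≅ ℤ/4 ⊕ ℤ/4

Derivation:
rank_ℚ(R)=2; free=2−2=0
SNF(R) diag = [4, 4] → torsion [4, 4]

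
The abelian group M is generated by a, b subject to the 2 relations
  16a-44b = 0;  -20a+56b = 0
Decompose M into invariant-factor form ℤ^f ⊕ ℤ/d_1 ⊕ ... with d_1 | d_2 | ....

rank_ℚ(R)=2; free=2−2=0
SNF(R) diag = [4, 4] → torsion [4, 4]

Answer: M ≅ ℤ/4 ⊕ ℤ/4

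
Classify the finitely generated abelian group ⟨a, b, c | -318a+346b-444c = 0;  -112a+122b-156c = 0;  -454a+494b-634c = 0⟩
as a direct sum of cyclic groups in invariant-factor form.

Answer: M ≅ ℤ/2 ⊕ ℤ/2 ⊕ ℤ/2

Derivation:
rank_ℚ(R)=3; free=3−3=0
SNF(R) diag = [2, 2, 2] → torsion [2, 2, 2]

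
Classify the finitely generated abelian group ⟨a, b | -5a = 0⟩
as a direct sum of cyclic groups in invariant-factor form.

Answer: M ≅ ℤ^1 ⊕ ℤ/5

Derivation:
rank_ℚ(R)=1; free=2−1=1
SNF(R) diag = [5] → torsion [5]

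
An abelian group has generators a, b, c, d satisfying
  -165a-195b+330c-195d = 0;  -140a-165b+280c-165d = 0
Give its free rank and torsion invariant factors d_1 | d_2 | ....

Answer: M ≅ ℤ^2 ⊕ ℤ/5 ⊕ ℤ/15

Derivation:
rank_ℚ(R)=2; free=4−2=2
SNF(R) diag = [5, 15] → torsion [5, 15]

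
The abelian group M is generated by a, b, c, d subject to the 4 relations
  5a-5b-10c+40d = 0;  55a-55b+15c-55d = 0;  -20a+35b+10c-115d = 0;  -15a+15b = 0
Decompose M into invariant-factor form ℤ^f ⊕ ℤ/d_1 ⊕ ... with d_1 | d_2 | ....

Answer: M ≅ ℤ/5 ⊕ ℤ/5 ⊕ ℤ/15 ⊕ ℤ/30

Derivation:
rank_ℚ(R)=4; free=4−4=0
SNF(R) diag = [5, 5, 15, 30] → torsion [5, 5, 15, 30]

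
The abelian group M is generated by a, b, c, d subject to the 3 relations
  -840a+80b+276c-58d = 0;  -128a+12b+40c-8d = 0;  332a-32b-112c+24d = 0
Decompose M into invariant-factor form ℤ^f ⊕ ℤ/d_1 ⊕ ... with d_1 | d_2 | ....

rank_ℚ(R)=3; free=4−3=1
SNF(R) diag = [2, 4, 12] → torsion [2, 4, 12]

Answer: M ≅ ℤ^1 ⊕ ℤ/2 ⊕ ℤ/4 ⊕ ℤ/12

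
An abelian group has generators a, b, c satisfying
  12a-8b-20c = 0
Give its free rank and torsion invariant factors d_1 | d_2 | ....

Answer: M ≅ ℤ^2 ⊕ ℤ/4

Derivation:
rank_ℚ(R)=1; free=3−1=2
SNF(R) diag = [4] → torsion [4]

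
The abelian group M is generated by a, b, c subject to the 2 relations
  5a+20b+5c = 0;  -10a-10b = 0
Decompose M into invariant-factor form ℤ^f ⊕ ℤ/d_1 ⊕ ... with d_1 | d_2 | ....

Answer: M ≅ ℤ^1 ⊕ ℤ/5 ⊕ ℤ/10

Derivation:
rank_ℚ(R)=2; free=3−2=1
SNF(R) diag = [5, 10] → torsion [5, 10]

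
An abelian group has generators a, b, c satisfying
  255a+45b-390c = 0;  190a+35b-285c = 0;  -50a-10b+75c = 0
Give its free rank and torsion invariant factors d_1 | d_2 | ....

Answer: M ≅ ℤ/5 ⊕ ℤ/15 ⊕ ℤ/15

Derivation:
rank_ℚ(R)=3; free=3−3=0
SNF(R) diag = [5, 15, 15] → torsion [5, 15, 15]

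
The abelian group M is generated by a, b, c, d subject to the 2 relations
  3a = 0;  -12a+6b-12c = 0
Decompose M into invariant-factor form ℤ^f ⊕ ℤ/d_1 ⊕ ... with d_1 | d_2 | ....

Answer: M ≅ ℤ^2 ⊕ ℤ/3 ⊕ ℤ/6

Derivation:
rank_ℚ(R)=2; free=4−2=2
SNF(R) diag = [3, 6] → torsion [3, 6]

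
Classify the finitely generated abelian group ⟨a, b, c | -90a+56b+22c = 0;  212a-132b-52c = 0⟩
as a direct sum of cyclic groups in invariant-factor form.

Answer: M ≅ ℤ^1 ⊕ ℤ/2 ⊕ ℤ/4

Derivation:
rank_ℚ(R)=2; free=3−2=1
SNF(R) diag = [2, 4] → torsion [2, 4]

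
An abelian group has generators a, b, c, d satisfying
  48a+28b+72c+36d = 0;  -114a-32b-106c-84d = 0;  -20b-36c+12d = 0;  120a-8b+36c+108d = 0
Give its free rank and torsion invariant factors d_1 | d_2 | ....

Answer: M ≅ ℤ/2 ⊕ ℤ/4 ⊕ ℤ/12 ⊕ ℤ/36

Derivation:
rank_ℚ(R)=4; free=4−4=0
SNF(R) diag = [2, 4, 12, 36] → torsion [2, 4, 12, 36]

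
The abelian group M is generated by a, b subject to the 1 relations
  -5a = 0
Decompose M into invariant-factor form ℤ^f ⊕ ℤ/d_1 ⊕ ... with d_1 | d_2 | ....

Answer: M ≅ ℤ^1 ⊕ ℤ/5

Derivation:
rank_ℚ(R)=1; free=2−1=1
SNF(R) diag = [5] → torsion [5]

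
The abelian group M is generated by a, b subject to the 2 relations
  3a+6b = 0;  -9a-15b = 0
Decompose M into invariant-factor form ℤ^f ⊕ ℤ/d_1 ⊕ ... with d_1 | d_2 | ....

Answer: M ≅ ℤ/3 ⊕ ℤ/3

Derivation:
rank_ℚ(R)=2; free=2−2=0
SNF(R) diag = [3, 3] → torsion [3, 3]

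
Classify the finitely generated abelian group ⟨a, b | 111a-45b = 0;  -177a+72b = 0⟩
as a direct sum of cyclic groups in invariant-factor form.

Answer: M ≅ ℤ/3 ⊕ ℤ/9

Derivation:
rank_ℚ(R)=2; free=2−2=0
SNF(R) diag = [3, 9] → torsion [3, 9]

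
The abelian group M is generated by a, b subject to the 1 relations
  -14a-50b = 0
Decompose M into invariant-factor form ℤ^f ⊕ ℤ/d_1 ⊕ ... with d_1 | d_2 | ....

Answer: M ≅ ℤ^1 ⊕ ℤ/2

Derivation:
rank_ℚ(R)=1; free=2−1=1
SNF(R) diag = [2] → torsion [2]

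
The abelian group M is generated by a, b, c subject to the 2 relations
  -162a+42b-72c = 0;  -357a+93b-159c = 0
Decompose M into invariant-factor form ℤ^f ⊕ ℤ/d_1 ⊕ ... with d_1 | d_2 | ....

rank_ℚ(R)=2; free=3−2=1
SNF(R) diag = [3, 6] → torsion [3, 6]

Answer: M ≅ ℤ^1 ⊕ ℤ/3 ⊕ ℤ/6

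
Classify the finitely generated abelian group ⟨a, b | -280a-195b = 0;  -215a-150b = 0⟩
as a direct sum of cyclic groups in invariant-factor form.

rank_ℚ(R)=2; free=2−2=0
SNF(R) diag = [5, 15] → torsion [5, 15]

Answer: M ≅ ℤ/5 ⊕ ℤ/15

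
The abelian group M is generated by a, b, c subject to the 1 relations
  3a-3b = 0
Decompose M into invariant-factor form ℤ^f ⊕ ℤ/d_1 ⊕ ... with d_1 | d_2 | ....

Answer: M ≅ ℤ^2 ⊕ ℤ/3

Derivation:
rank_ℚ(R)=1; free=3−1=2
SNF(R) diag = [3] → torsion [3]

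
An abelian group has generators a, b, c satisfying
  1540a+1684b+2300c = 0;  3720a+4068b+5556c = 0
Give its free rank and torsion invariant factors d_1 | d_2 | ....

Answer: M ≅ ℤ^1 ⊕ ℤ/4 ⊕ ℤ/12

Derivation:
rank_ℚ(R)=2; free=3−2=1
SNF(R) diag = [4, 12] → torsion [4, 12]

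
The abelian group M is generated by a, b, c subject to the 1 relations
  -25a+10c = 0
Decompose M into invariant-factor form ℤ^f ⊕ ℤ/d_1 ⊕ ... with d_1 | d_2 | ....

Answer: M ≅ ℤ^2 ⊕ ℤ/5

Derivation:
rank_ℚ(R)=1; free=3−1=2
SNF(R) diag = [5] → torsion [5]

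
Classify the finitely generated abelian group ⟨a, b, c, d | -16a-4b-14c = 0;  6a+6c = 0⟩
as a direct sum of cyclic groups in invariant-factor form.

Answer: M ≅ ℤ^2 ⊕ ℤ/2 ⊕ ℤ/6

Derivation:
rank_ℚ(R)=2; free=4−2=2
SNF(R) diag = [2, 6] → torsion [2, 6]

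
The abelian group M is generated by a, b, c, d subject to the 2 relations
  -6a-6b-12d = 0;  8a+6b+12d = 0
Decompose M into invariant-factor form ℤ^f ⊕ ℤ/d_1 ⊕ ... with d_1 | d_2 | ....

rank_ℚ(R)=2; free=4−2=2
SNF(R) diag = [2, 6] → torsion [2, 6]

Answer: M ≅ ℤ^2 ⊕ ℤ/2 ⊕ ℤ/6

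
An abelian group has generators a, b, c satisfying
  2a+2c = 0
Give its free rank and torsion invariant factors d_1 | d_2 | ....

Answer: M ≅ ℤ^2 ⊕ ℤ/2

Derivation:
rank_ℚ(R)=1; free=3−1=2
SNF(R) diag = [2] → torsion [2]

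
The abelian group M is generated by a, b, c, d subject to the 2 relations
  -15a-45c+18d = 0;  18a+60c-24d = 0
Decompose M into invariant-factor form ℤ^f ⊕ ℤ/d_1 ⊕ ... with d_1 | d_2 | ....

rank_ℚ(R)=2; free=4−2=2
SNF(R) diag = [3, 6] → torsion [3, 6]

Answer: M ≅ ℤ^2 ⊕ ℤ/3 ⊕ ℤ/6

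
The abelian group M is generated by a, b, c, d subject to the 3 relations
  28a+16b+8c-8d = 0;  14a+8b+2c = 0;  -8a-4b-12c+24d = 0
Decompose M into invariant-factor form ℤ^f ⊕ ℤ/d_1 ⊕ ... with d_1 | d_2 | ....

Answer: M ≅ ℤ^1 ⊕ ℤ/2 ⊕ ℤ/4 ⊕ ℤ/4

Derivation:
rank_ℚ(R)=3; free=4−3=1
SNF(R) diag = [2, 4, 4] → torsion [2, 4, 4]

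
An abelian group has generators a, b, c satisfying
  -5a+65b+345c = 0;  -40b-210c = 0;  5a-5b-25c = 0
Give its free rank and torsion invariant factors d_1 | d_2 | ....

rank_ℚ(R)=3; free=3−3=0
SNF(R) diag = [5, 10, 20] → torsion [5, 10, 20]

Answer: M ≅ ℤ/5 ⊕ ℤ/10 ⊕ ℤ/20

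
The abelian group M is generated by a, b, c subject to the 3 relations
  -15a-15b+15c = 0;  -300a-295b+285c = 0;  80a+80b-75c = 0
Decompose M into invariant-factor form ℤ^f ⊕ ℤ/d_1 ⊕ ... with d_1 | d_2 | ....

rank_ℚ(R)=3; free=3−3=0
SNF(R) diag = [5, 5, 15] → torsion [5, 5, 15]

Answer: M ≅ ℤ/5 ⊕ ℤ/5 ⊕ ℤ/15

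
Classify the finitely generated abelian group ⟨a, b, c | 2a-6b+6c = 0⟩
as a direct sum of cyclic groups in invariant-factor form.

rank_ℚ(R)=1; free=3−1=2
SNF(R) diag = [2] → torsion [2]

Answer: M ≅ ℤ^2 ⊕ ℤ/2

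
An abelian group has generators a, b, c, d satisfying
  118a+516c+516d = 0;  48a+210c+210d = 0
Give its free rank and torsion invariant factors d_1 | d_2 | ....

rank_ℚ(R)=2; free=4−2=2
SNF(R) diag = [2, 6] → torsion [2, 6]

Answer: M ≅ ℤ^2 ⊕ ℤ/2 ⊕ ℤ/6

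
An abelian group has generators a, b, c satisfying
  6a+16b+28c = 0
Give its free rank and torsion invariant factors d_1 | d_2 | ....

rank_ℚ(R)=1; free=3−1=2
SNF(R) diag = [2] → torsion [2]

Answer: M ≅ ℤ^2 ⊕ ℤ/2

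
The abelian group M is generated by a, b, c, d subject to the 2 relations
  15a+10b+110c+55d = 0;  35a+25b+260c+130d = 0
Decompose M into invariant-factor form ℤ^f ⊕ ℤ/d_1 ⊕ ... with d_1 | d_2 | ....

Answer: M ≅ ℤ^2 ⊕ ℤ/5 ⊕ ℤ/5

Derivation:
rank_ℚ(R)=2; free=4−2=2
SNF(R) diag = [5, 5] → torsion [5, 5]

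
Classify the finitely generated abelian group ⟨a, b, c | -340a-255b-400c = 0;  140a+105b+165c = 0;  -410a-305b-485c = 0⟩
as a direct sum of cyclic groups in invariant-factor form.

rank_ℚ(R)=3; free=3−3=0
SNF(R) diag = [5, 5, 10] → torsion [5, 5, 10]

Answer: M ≅ ℤ/5 ⊕ ℤ/5 ⊕ ℤ/10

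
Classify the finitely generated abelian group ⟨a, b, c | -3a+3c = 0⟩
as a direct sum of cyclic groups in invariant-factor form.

Answer: M ≅ ℤ^2 ⊕ ℤ/3

Derivation:
rank_ℚ(R)=1; free=3−1=2
SNF(R) diag = [3] → torsion [3]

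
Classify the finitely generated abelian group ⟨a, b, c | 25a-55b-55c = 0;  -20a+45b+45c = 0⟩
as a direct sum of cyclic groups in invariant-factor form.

Answer: M ≅ ℤ^1 ⊕ ℤ/5 ⊕ ℤ/5

Derivation:
rank_ℚ(R)=2; free=3−2=1
SNF(R) diag = [5, 5] → torsion [5, 5]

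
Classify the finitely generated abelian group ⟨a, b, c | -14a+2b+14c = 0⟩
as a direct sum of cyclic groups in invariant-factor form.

rank_ℚ(R)=1; free=3−1=2
SNF(R) diag = [2] → torsion [2]

Answer: M ≅ ℤ^2 ⊕ ℤ/2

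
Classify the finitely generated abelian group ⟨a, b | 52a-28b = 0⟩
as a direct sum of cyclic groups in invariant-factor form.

rank_ℚ(R)=1; free=2−1=1
SNF(R) diag = [4] → torsion [4]

Answer: M ≅ ℤ^1 ⊕ ℤ/4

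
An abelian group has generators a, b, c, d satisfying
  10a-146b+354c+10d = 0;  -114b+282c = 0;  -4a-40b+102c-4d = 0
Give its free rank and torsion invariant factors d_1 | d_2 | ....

rank_ℚ(R)=3; free=4−3=1
SNF(R) diag = [2, 6, 18] → torsion [2, 6, 18]

Answer: M ≅ ℤ^1 ⊕ ℤ/2 ⊕ ℤ/6 ⊕ ℤ/18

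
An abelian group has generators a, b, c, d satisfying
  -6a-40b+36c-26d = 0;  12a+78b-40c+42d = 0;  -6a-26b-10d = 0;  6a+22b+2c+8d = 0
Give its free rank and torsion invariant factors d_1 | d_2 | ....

Answer: M ≅ ℤ/2 ⊕ ℤ/2 ⊕ ℤ/6 ⊕ ℤ/18

Derivation:
rank_ℚ(R)=4; free=4−4=0
SNF(R) diag = [2, 2, 6, 18] → torsion [2, 2, 6, 18]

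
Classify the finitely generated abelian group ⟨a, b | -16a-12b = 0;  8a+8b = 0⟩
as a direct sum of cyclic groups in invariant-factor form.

Answer: M ≅ ℤ/4 ⊕ ℤ/8

Derivation:
rank_ℚ(R)=2; free=2−2=0
SNF(R) diag = [4, 8] → torsion [4, 8]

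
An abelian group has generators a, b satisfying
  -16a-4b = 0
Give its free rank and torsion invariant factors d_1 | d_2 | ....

Answer: M ≅ ℤ^1 ⊕ ℤ/4

Derivation:
rank_ℚ(R)=1; free=2−1=1
SNF(R) diag = [4] → torsion [4]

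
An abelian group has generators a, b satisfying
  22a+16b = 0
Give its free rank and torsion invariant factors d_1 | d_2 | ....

Answer: M ≅ ℤ^1 ⊕ ℤ/2

Derivation:
rank_ℚ(R)=1; free=2−1=1
SNF(R) diag = [2] → torsion [2]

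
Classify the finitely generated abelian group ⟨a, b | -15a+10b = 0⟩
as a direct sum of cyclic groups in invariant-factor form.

Answer: M ≅ ℤ^1 ⊕ ℤ/5

Derivation:
rank_ℚ(R)=1; free=2−1=1
SNF(R) diag = [5] → torsion [5]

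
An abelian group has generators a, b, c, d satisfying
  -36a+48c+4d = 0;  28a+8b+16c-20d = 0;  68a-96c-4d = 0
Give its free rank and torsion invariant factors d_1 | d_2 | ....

rank_ℚ(R)=3; free=4−3=1
SNF(R) diag = [4, 8, 16] → torsion [4, 8, 16]

Answer: M ≅ ℤ^1 ⊕ ℤ/4 ⊕ ℤ/8 ⊕ ℤ/16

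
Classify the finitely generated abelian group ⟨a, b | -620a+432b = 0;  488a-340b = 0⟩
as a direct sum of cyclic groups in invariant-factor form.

rank_ℚ(R)=2; free=2−2=0
SNF(R) diag = [4, 4] → torsion [4, 4]

Answer: M ≅ ℤ/4 ⊕ ℤ/4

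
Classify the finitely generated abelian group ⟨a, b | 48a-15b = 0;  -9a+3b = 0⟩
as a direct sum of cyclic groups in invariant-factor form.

Answer: M ≅ ℤ/3 ⊕ ℤ/3

Derivation:
rank_ℚ(R)=2; free=2−2=0
SNF(R) diag = [3, 3] → torsion [3, 3]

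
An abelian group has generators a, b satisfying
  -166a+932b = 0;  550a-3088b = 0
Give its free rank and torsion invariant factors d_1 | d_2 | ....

rank_ℚ(R)=2; free=2−2=0
SNF(R) diag = [2, 4] → torsion [2, 4]

Answer: M ≅ ℤ/2 ⊕ ℤ/4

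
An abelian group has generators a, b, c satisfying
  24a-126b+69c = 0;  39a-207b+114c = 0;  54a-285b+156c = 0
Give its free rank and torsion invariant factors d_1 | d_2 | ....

Answer: M ≅ ℤ/3 ⊕ ℤ/3 ⊕ ℤ/3

Derivation:
rank_ℚ(R)=3; free=3−3=0
SNF(R) diag = [3, 3, 3] → torsion [3, 3, 3]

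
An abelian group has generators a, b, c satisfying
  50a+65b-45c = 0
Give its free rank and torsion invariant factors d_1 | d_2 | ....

rank_ℚ(R)=1; free=3−1=2
SNF(R) diag = [5] → torsion [5]

Answer: M ≅ ℤ^2 ⊕ ℤ/5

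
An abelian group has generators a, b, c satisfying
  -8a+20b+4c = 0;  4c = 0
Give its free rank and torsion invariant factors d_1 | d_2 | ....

Answer: M ≅ ℤ^1 ⊕ ℤ/4 ⊕ ℤ/4

Derivation:
rank_ℚ(R)=2; free=3−2=1
SNF(R) diag = [4, 4] → torsion [4, 4]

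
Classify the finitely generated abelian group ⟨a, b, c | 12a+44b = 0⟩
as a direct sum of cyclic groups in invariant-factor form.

rank_ℚ(R)=1; free=3−1=2
SNF(R) diag = [4] → torsion [4]

Answer: M ≅ ℤ^2 ⊕ ℤ/4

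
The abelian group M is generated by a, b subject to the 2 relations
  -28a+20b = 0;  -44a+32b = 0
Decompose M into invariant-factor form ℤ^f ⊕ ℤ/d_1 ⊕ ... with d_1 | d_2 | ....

Answer: M ≅ ℤ/4 ⊕ ℤ/4

Derivation:
rank_ℚ(R)=2; free=2−2=0
SNF(R) diag = [4, 4] → torsion [4, 4]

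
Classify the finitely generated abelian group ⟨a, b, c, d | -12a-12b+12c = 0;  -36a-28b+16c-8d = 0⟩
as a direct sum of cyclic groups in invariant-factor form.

rank_ℚ(R)=2; free=4−2=2
SNF(R) diag = [4, 12] → torsion [4, 12]

Answer: M ≅ ℤ^2 ⊕ ℤ/4 ⊕ ℤ/12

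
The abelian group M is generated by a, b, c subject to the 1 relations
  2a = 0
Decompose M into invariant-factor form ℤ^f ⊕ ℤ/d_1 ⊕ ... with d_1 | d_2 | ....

rank_ℚ(R)=1; free=3−1=2
SNF(R) diag = [2] → torsion [2]

Answer: M ≅ ℤ^2 ⊕ ℤ/2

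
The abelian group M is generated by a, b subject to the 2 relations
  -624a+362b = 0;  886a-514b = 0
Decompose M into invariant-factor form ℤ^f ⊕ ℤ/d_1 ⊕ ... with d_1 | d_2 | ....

rank_ℚ(R)=2; free=2−2=0
SNF(R) diag = [2, 2] → torsion [2, 2]

Answer: M ≅ ℤ/2 ⊕ ℤ/2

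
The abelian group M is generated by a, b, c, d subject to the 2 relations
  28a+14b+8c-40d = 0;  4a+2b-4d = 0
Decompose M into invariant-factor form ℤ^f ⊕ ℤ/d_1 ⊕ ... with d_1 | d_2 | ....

rank_ℚ(R)=2; free=4−2=2
SNF(R) diag = [2, 4] → torsion [2, 4]

Answer: M ≅ ℤ^2 ⊕ ℤ/2 ⊕ ℤ/4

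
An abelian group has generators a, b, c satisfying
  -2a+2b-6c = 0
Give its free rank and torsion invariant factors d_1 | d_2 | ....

Answer: M ≅ ℤ^2 ⊕ ℤ/2

Derivation:
rank_ℚ(R)=1; free=3−1=2
SNF(R) diag = [2] → torsion [2]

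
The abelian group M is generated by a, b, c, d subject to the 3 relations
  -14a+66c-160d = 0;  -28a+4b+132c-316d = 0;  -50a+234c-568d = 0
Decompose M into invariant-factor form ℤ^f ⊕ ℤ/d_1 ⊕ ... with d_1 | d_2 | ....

rank_ℚ(R)=3; free=4−3=1
SNF(R) diag = [2, 4, 12] → torsion [2, 4, 12]

Answer: M ≅ ℤ^1 ⊕ ℤ/2 ⊕ ℤ/4 ⊕ ℤ/12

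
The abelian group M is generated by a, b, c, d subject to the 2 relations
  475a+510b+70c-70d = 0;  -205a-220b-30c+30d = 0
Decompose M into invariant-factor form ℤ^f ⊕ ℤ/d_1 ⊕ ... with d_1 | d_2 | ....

Answer: M ≅ ℤ^2 ⊕ ℤ/5 ⊕ ℤ/10

Derivation:
rank_ℚ(R)=2; free=4−2=2
SNF(R) diag = [5, 10] → torsion [5, 10]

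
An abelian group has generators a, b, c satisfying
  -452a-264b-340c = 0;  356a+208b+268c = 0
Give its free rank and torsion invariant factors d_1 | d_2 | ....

Answer: M ≅ ℤ^1 ⊕ ℤ/4 ⊕ ℤ/8

Derivation:
rank_ℚ(R)=2; free=3−2=1
SNF(R) diag = [4, 8] → torsion [4, 8]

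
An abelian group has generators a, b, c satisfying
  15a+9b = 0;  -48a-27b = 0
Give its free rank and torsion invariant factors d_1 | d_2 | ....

rank_ℚ(R)=2; free=3−2=1
SNF(R) diag = [3, 9] → torsion [3, 9]

Answer: M ≅ ℤ^1 ⊕ ℤ/3 ⊕ ℤ/9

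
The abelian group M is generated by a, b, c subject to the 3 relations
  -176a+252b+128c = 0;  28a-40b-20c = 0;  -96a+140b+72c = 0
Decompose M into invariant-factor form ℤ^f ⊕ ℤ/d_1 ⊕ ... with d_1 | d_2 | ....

Answer: M ≅ ℤ/4 ⊕ ℤ/4 ⊕ ℤ/8

Derivation:
rank_ℚ(R)=3; free=3−3=0
SNF(R) diag = [4, 4, 8] → torsion [4, 4, 8]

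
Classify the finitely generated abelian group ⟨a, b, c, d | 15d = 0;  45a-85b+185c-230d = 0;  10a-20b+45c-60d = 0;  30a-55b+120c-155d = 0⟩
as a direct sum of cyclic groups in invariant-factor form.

rank_ℚ(R)=4; free=4−4=0
SNF(R) diag = [5, 5, 5, 15] → torsion [5, 5, 5, 15]

Answer: M ≅ ℤ/5 ⊕ ℤ/5 ⊕ ℤ/5 ⊕ ℤ/15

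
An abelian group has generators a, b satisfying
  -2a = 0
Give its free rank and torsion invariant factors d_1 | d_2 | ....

rank_ℚ(R)=1; free=2−1=1
SNF(R) diag = [2] → torsion [2]

Answer: M ≅ ℤ^1 ⊕ ℤ/2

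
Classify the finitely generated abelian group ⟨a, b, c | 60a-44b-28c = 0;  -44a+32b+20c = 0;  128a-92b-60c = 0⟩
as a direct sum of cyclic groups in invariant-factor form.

Answer: M ≅ ℤ/4 ⊕ ℤ/4 ⊕ ℤ/4

Derivation:
rank_ℚ(R)=3; free=3−3=0
SNF(R) diag = [4, 4, 4] → torsion [4, 4, 4]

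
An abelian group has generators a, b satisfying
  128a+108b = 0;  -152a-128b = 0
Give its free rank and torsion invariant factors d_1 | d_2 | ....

rank_ℚ(R)=2; free=2−2=0
SNF(R) diag = [4, 8] → torsion [4, 8]

Answer: M ≅ ℤ/4 ⊕ ℤ/8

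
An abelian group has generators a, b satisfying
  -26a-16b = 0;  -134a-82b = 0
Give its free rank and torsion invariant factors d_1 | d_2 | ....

Answer: M ≅ ℤ/2 ⊕ ℤ/6

Derivation:
rank_ℚ(R)=2; free=2−2=0
SNF(R) diag = [2, 6] → torsion [2, 6]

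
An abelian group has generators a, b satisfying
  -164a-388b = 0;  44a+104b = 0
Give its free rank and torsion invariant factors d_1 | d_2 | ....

rank_ℚ(R)=2; free=2−2=0
SNF(R) diag = [4, 4] → torsion [4, 4]

Answer: M ≅ ℤ/4 ⊕ ℤ/4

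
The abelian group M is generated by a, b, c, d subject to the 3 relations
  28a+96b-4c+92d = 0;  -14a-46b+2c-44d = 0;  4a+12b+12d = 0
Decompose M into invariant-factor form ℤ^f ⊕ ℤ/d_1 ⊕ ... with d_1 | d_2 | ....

Answer: M ≅ ℤ^1 ⊕ ℤ/2 ⊕ ℤ/4 ⊕ ℤ/4

Derivation:
rank_ℚ(R)=3; free=4−3=1
SNF(R) diag = [2, 4, 4] → torsion [2, 4, 4]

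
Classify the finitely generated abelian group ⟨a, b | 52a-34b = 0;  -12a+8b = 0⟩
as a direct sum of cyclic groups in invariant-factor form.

rank_ℚ(R)=2; free=2−2=0
SNF(R) diag = [2, 4] → torsion [2, 4]

Answer: M ≅ ℤ/2 ⊕ ℤ/4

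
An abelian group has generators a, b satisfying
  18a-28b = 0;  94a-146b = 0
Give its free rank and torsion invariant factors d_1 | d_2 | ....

Answer: M ≅ ℤ/2 ⊕ ℤ/2

Derivation:
rank_ℚ(R)=2; free=2−2=0
SNF(R) diag = [2, 2] → torsion [2, 2]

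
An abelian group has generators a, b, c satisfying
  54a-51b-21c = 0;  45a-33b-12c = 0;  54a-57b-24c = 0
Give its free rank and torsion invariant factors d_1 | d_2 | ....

rank_ℚ(R)=3; free=3−3=0
SNF(R) diag = [3, 9, 9] → torsion [3, 9, 9]

Answer: M ≅ ℤ/3 ⊕ ℤ/9 ⊕ ℤ/9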